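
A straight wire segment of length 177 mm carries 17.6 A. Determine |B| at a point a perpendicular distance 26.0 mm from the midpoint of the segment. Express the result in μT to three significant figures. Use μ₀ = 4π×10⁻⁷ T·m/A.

For a finite straight segment, B = (μ₀I/4πd)(sinθ₁ + sinθ₂), where θ₁, θ₂ are the angles from the perpendicular to each end.
The perpendicular from the point meets the wire at its midpoint, so each end is L/2 = 0.0885 m away along the wire.
sinθ₁ = 0.0885/√(0.0885²+0.026²) = 0.9595; sinθ₂ = 0.0885/√(0.0885²+0.026²) = 0.9595.
B = (4π×10⁻⁷ × 17.6) / (4π × 0.026) × (0.9595 + 0.9595) = 1.30×10⁻⁴ T.

B ≈ 130 μT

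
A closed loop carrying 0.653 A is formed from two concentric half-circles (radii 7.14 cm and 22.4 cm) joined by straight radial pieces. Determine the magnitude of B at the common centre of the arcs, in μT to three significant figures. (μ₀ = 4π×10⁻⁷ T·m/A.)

B ≈ 1.96 μT

The radial connectors point toward the centre, so dl × r̂ = 0 and they contribute nothing.
Each semicircle gives μ₀I/(4R): inner arc 2.87×10⁻⁶ T, outer arc 9.16×10⁻⁷ T.
The two arcs carry current in opposite angular senses, so their fields oppose: B = |2.87×10⁻⁶ − 9.16×10⁻⁷| = 1.96×10⁻⁶ T.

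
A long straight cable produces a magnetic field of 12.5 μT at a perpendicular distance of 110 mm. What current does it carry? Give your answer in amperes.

I ≈ 6.87 A

For a long straight wire B = μ₀I/(2πd), so I = 2πdB/μ₀.
I = 2π × 0.11 × 1.25×10⁻⁵ / (4π×10⁻⁷) = 6.87 A.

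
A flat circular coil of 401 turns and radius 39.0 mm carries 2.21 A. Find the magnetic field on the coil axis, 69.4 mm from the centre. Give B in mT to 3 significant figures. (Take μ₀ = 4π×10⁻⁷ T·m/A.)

B ≈ 1.68 mT

For an N-turn flat coil, B = Nμ₀IR²/[2(R²+z²)^(3/2)] with R = 0.039 m, z = 0.0694 m.
B = 401 × 4.19×10⁻⁶ T = 1.68×10⁻³ T.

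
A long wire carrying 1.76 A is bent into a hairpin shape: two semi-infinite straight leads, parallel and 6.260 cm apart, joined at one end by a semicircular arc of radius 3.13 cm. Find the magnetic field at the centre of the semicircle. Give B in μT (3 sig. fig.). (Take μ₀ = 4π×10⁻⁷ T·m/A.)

B ≈ 28.9 μT

The semicircular arc contributes B_arc = μ₀I·π/(4πR) = μ₀I/(4R) = 1.77×10⁻⁵ T.
Each semi-infinite lead is at perpendicular distance R = 0.0313 m from the centre, with the perpendicular foot at its near end, so it contributes μ₀I/(4πR); both point the same way, together 1.12×10⁻⁵ T.
Arc and leads all point the same direction: B = 1.77×10⁻⁵ + 1.12×10⁻⁵ = 2.89×10⁻⁵ T.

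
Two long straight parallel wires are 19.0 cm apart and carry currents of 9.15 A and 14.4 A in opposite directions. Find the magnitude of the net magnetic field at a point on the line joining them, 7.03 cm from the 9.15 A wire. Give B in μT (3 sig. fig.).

B ≈ 50.1 μT

Each long wire gives B = μ₀I/(2πd). Distances are d₁ = 0.0703 m and d₂ = 0.1197 m.
B₁ = 2.60×10⁻⁵ T, B₂ = 2.41×10⁻⁵ T.
Between antiparallel currents both contributions point the same way, so they add. B = B₁ + B₂ = 2.60×10⁻⁵ + 2.41×10⁻⁵ = 5.01×10⁻⁵ T.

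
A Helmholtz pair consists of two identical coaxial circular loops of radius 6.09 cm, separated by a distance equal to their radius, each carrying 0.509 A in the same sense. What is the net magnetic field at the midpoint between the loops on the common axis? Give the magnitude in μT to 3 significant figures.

Each loop contributes B = μ₀IR²/[2(R²+z²)^(3/2)] on the axis, with z measured from that loop.
Loop 1 (z = 0.03045 m): B₁ = 3.76×10⁻⁶ T. Loop 2 (z = 0.03045 m): B₂ = 3.76×10⁻⁶ T.
The fields add: B = B₁ + B₂ = 7.52×10⁻⁶ T.

B ≈ 7.52 μT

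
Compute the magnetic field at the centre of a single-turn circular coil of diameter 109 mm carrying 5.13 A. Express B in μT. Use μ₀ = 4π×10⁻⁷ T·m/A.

At the centre of a circular loop the Biot–Savart law gives B = μ₀I/(2R) (so R = 0.0545 m).
B = (4π×10⁻⁷ × 5.13) / (2 × 0.0545) = 5.91×10⁻⁵ T.

B ≈ 59.1 μT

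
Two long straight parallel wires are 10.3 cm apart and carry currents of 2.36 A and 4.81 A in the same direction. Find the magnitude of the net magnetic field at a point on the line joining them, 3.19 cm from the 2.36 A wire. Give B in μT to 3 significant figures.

B ≈ 1.27 μT

Each long wire gives B = μ₀I/(2πd). Distances are d₁ = 0.0319 m and d₂ = 0.0711 m.
B₁ = 1.48×10⁻⁵ T, B₂ = 1.35×10⁻⁵ T.
Between parallel currents the two contributions point in opposite directions, so they subtract. B = |B₁ − B₂| = |1.48×10⁻⁵ − 1.35×10⁻⁵| = 1.27×10⁻⁶ T.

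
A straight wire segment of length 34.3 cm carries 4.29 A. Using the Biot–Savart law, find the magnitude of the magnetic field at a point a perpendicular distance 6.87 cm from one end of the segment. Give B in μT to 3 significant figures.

For a finite straight segment, B = (μ₀I/4πd)(sinθ₁ + sinθ₂), where θ₁, θ₂ are the angles from the perpendicular to each end.
The perpendicular foot is at one end, so the two end-offsets along the wire are 0 and L = 0.343 m.
sinθ₁ = 0/√(0²+0.0687²) = 0.0000; sinθ₂ = 0.343/√(0.343²+0.0687²) = 0.9805.
B = (4π×10⁻⁷ × 4.29) / (4π × 0.0687) × (0.0000 + 0.9805) = 6.12×10⁻⁶ T.

B ≈ 6.12 μT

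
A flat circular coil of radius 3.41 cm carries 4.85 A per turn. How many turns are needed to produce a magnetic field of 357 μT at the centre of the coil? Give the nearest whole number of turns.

For an N-turn coil, B = Nμ₀I/(2R). A single turn gives B₁ = 8.94×10⁻⁵ T with R = 0.0341 m.
N = B/B₁ = 3.57×10⁻⁴ / 8.94×10⁻⁵ = 3.99.

N = 4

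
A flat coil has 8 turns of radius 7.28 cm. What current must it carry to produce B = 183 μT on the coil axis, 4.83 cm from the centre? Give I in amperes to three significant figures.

I ≈ 4.58 A

For an N-turn coil, B = Nμ₀IR²/[2(R²+z²)^(3/2)] with R = 0.0728 m, z = 0.0483 m, so I = 2B(R²+z²)^(3/2)/(Nμ₀R²) = 2 × 1.83×10⁻⁴ × 6.67×10⁻⁴ / (8 × 4π×10⁻⁷ × 0.0053) = 4.58 A.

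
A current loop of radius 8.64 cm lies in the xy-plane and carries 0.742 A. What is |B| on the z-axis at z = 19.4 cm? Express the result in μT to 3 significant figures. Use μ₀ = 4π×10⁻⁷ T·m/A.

B ≈ 0.363 μT

On the axis of a circular loop, B = μ₀IR² / [2(R²+z²)^(3/2)].
R² + z² = (0.0864)² + (0.194)² = 0.0451 m², and (R²+z²)^(3/2) = 9.58×10⁻³ m³.
B = (4π×10⁻⁷ × 0.742 × 0.007465) / (2 × 9.58×10⁻³) = 3.63×10⁻⁷ T.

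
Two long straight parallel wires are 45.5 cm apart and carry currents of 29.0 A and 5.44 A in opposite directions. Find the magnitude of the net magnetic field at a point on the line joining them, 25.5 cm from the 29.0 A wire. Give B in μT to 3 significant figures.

B ≈ 28.2 μT

Each long wire gives B = μ₀I/(2πd). Distances are d₁ = 0.255 m and d₂ = 0.2 m.
B₁ = 2.27×10⁻⁵ T, B₂ = 5.44×10⁻⁶ T.
Between antiparallel currents both contributions point the same way, so they add. B = B₁ + B₂ = 2.27×10⁻⁵ + 5.44×10⁻⁶ = 2.82×10⁻⁵ T.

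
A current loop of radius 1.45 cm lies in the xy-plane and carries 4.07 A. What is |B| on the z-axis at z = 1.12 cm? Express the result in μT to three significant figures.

On the axis of a circular loop, B = μ₀IR² / [2(R²+z²)^(3/2)].
R² + z² = (0.0145)² + (0.0112)² = 0.0003357 m², and (R²+z²)^(3/2) = 6.15×10⁻⁶ m³.
B = (4π×10⁻⁷ × 4.07 × 0.0002102) / (2 × 6.15×10⁻⁶) = 8.74×10⁻⁵ T.

B ≈ 87.4 μT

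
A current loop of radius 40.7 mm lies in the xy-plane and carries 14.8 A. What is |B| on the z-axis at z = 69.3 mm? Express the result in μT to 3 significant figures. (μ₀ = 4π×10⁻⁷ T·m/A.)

B ≈ 29.7 μT

On the axis of a circular loop, B = μ₀IR² / [2(R²+z²)^(3/2)].
R² + z² = (0.0407)² + (0.0693)² = 0.006459 m², and (R²+z²)^(3/2) = 5.19×10⁻⁴ m³.
B = (4π×10⁻⁷ × 14.8 × 0.001656) / (2 × 5.19×10⁻⁴) = 2.97×10⁻⁵ T.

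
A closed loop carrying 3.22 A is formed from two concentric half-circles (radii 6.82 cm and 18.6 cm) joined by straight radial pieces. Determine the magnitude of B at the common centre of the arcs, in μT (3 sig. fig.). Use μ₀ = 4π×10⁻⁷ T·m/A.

B ≈ 9.39 μT

The radial connectors point toward the centre, so dl × r̂ = 0 and they contribute nothing.
Each semicircle gives μ₀I/(4R): inner arc 1.48×10⁻⁵ T, outer arc 5.44×10⁻⁶ T.
The two arcs carry current in opposite angular senses, so their fields oppose: B = |1.48×10⁻⁵ − 5.44×10⁻⁶| = 9.39×10⁻⁶ T.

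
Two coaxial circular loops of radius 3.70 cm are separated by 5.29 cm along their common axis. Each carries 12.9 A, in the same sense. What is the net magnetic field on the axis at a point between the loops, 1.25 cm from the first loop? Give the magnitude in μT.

B ≈ 254 μT

Each loop contributes B = μ₀IR²/[2(R²+z²)^(3/2)] on the axis, with z measured from that loop.
Loop 1 (z = 0.0125 m): B₁ = 1.86×10⁻⁴ T. Loop 2 (z = 0.0404 m): B₂ = 6.75×10⁻⁵ T.
The fields add: B = B₁ + B₂ = 2.54×10⁻⁴ T.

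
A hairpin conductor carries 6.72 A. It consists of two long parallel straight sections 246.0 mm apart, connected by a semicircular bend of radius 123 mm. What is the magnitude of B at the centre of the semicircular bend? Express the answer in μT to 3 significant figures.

B ≈ 28.1 μT

The semicircular arc contributes B_arc = μ₀I·π/(4πR) = μ₀I/(4R) = 1.72×10⁻⁵ T.
Each semi-infinite lead is at perpendicular distance R = 0.123 m from the centre, with the perpendicular foot at its near end, so it contributes μ₀I/(4πR); both point the same way, together 1.09×10⁻⁵ T.
Arc and leads all point the same direction: B = 1.72×10⁻⁵ + 1.09×10⁻⁵ = 2.81×10⁻⁵ T.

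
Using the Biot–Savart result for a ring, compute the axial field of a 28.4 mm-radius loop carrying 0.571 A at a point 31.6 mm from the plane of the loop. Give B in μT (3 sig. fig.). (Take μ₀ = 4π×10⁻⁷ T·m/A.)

B ≈ 3.77 μT

On the axis of a circular loop, B = μ₀IR² / [2(R²+z²)^(3/2)].
R² + z² = (0.0284)² + (0.0316)² = 0.001805 m², and (R²+z²)^(3/2) = 7.67×10⁻⁵ m³.
B = (4π×10⁻⁷ × 0.571 × 0.0008066) / (2 × 7.67×10⁻⁵) = 3.77×10⁻⁶ T.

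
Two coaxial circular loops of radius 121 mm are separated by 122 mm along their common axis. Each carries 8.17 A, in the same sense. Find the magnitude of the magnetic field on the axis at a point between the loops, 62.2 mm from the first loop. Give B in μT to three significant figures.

B ≈ 60.4 μT

Each loop contributes B = μ₀IR²/[2(R²+z²)^(3/2)] on the axis, with z measured from that loop.
Loop 1 (z = 0.0622 m): B₁ = 2.98×10⁻⁵ T. Loop 2 (z = 0.0598 m): B₂ = 3.06×10⁻⁵ T.
The fields add: B = B₁ + B₂ = 6.04×10⁻⁵ T.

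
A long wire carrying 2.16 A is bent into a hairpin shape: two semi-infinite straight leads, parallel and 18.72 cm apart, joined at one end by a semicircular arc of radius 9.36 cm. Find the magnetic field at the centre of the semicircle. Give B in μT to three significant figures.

B ≈ 11.9 μT

The semicircular arc contributes B_arc = μ₀I·π/(4πR) = μ₀I/(4R) = 7.25×10⁻⁶ T.
Each semi-infinite lead is at perpendicular distance R = 0.0936 m from the centre, with the perpendicular foot at its near end, so it contributes μ₀I/(4πR); both point the same way, together 4.62×10⁻⁶ T.
Arc and leads all point the same direction: B = 7.25×10⁻⁶ + 4.62×10⁻⁶ = 1.19×10⁻⁵ T.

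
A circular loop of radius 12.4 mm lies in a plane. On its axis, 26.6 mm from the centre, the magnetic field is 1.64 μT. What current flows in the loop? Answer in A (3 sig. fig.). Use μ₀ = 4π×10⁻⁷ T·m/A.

I ≈ 0.429 A

On the axis of a loop, B = μ₀IR²/[2(R²+z²)^(3/2)], so I = 2B(R²+z²)^(3/2)/(μ₀R²).
R² + z² = 0.0001538 + 0.0007076 = 0.0008613 m²; raised to 3/2 gives 2.53×10⁻⁵ m³.
I = 2 × 1.64×10⁻⁶ × 2.53×10⁻⁵ / (1.26×10⁻⁶ × 0.0001538) = 0.429 A.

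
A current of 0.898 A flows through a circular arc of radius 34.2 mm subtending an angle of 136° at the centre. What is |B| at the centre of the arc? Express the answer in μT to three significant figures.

B ≈ 6.23 μT

The Biot–Savart field of a circular arc at its centre is B = μ₀Iφ/(4πR), with φ = 2.374 rad.
B = (4π×10⁻⁷ × 0.898 × 2.374) / (4π × 0.0342) = 6.23×10⁻⁶ T.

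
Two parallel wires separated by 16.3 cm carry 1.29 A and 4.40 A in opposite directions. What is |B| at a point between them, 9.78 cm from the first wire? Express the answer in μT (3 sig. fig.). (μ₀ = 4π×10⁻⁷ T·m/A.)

Each long wire gives B = μ₀I/(2πd). Distances are d₁ = 0.0978 m and d₂ = 0.0652 m.
B₁ = 2.64×10⁻⁶ T, B₂ = 1.35×10⁻⁵ T.
Between antiparallel currents both contributions point the same way, so they add. B = B₁ + B₂ = 2.64×10⁻⁶ + 1.35×10⁻⁵ = 1.61×10⁻⁵ T.

B ≈ 16.1 μT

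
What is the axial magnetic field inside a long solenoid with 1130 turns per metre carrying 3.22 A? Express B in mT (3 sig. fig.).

Inside a long solenoid, B = μ₀nI with n = 1130 turns/m.
B = 4π×10⁻⁷ × 1130 × 3.22 = 4.57×10⁻³ T.

B ≈ 4.57 mT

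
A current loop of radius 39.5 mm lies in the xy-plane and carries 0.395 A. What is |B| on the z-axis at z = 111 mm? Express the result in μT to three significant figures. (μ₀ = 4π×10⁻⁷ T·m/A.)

On the axis of a circular loop, B = μ₀IR² / [2(R²+z²)^(3/2)].
R² + z² = (0.0395)² + (0.111)² = 0.01388 m², and (R²+z²)^(3/2) = 1.64×10⁻³ m³.
B = (4π×10⁻⁷ × 0.395 × 0.00156) / (2 × 1.64×10⁻³) = 2.37×10⁻⁷ T.

B ≈ 0.237 μT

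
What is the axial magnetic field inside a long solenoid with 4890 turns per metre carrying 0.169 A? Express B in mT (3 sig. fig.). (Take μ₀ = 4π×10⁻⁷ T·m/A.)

Inside a long solenoid, B = μ₀nI with n = 4890 turns/m.
B = 4π×10⁻⁷ × 4890 × 0.169 = 1.04×10⁻³ T.

B ≈ 1.04 mT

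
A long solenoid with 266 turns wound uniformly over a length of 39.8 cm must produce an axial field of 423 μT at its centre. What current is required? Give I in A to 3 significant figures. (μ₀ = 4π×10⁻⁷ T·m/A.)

I ≈ 0.504 A

Inside a long solenoid B = μ₀nI with n = 668.3 m⁻¹, so I = B/(μ₀n).
I = 4.23×10⁻⁴ / (4π×10⁻⁷ × 668.3) = 0.504 A.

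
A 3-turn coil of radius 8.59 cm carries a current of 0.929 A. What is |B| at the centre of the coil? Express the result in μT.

B ≈ 20.4 μT

For an N-turn flat coil, B = Nμ₀I/(2R) with R = 0.0859 m.
B = 3 × 6.80×10⁻⁶ T = 2.04×10⁻⁵ T.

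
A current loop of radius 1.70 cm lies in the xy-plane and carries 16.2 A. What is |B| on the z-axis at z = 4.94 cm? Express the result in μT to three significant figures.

B ≈ 20.6 μT

On the axis of a circular loop, B = μ₀IR² / [2(R²+z²)^(3/2)].
R² + z² = (0.017)² + (0.0494)² = 0.002729 m², and (R²+z²)^(3/2) = 1.43×10⁻⁴ m³.
B = (4π×10⁻⁷ × 16.2 × 0.000289) / (2 × 1.43×10⁻⁴) = 2.06×10⁻⁵ T.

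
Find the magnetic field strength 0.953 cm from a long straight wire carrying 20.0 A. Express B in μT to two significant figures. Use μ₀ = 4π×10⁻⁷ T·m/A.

B ≈ 420 μT

For an infinitely long straight wire, B = μ₀I/(2πd).
B = (4π×10⁻⁷ × 20.0) / (2π × 0.00953) = 4.20×10⁻⁴ T.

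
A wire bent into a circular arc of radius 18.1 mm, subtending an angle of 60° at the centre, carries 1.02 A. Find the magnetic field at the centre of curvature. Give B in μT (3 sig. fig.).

The Biot–Savart field of a circular arc at its centre is B = μ₀Iφ/(4πR), with φ = 1.047 rad.
B = (4π×10⁻⁷ × 1.02 × 1.047) / (4π × 0.0181) = 5.90×10⁻⁶ T.

B ≈ 5.90 μT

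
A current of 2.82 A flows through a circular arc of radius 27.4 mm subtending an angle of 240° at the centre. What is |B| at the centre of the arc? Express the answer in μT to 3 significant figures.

B ≈ 43.1 μT

The Biot–Savart field of a circular arc at its centre is B = μ₀Iφ/(4πR), with φ = 4.189 rad.
B = (4π×10⁻⁷ × 2.82 × 4.189) / (4π × 0.0274) = 4.31×10⁻⁵ T.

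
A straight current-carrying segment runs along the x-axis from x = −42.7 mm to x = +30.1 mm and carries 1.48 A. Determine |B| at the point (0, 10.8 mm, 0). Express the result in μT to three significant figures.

B ≈ 26.2 μT

For a finite straight segment, B = (μ₀I/4πd)(sinθ₁ + sinθ₂), where θ₁, θ₂ are the angles from the perpendicular to each end.
The perpendicular distance is d = 0.0108 m; the end-offsets along the wire are a = 0.0427 m and b = 0.0301 m.
sinθ₁ = 0.0427/√(0.0427²+0.0108²) = 0.9695; sinθ₂ = 0.0301/√(0.0301²+0.0108²) = 0.9412.
B = (4π×10⁻⁷ × 1.48) / (4π × 0.0108) × (0.9695 + 0.9412) = 2.62×10⁻⁵ T.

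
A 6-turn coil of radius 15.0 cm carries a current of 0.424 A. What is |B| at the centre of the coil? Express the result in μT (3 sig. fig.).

B ≈ 10.7 μT

For an N-turn flat coil, B = Nμ₀I/(2R) with R = 0.15 m.
B = 6 × 1.78×10⁻⁶ T = 1.07×10⁻⁵ T.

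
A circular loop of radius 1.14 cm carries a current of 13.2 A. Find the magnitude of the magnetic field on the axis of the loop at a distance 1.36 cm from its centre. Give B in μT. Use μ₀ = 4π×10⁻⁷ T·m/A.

B ≈ 193 μT

On the axis of a circular loop, B = μ₀IR² / [2(R²+z²)^(3/2)].
R² + z² = (0.0114)² + (0.0136)² = 0.0003149 m², and (R²+z²)^(3/2) = 5.59×10⁻⁶ m³.
B = (4π×10⁻⁷ × 13.2 × 0.00013) / (2 × 5.59×10⁻⁶) = 1.93×10⁻⁴ T.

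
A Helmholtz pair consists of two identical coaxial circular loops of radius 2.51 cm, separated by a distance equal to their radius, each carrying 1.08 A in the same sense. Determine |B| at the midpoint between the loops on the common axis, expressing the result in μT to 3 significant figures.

B ≈ 38.7 μT

Each loop contributes B = μ₀IR²/[2(R²+z²)^(3/2)] on the axis, with z measured from that loop.
Loop 1 (z = 0.01255 m): B₁ = 1.93×10⁻⁵ T. Loop 2 (z = 0.01255 m): B₂ = 1.93×10⁻⁵ T.
The fields add: B = B₁ + B₂ = 3.87×10⁻⁵ T.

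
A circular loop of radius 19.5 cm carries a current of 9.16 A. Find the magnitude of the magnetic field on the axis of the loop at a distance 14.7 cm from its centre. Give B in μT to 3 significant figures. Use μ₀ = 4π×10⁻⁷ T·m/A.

On the axis of a circular loop, B = μ₀IR² / [2(R²+z²)^(3/2)].
R² + z² = (0.195)² + (0.147)² = 0.05963 m², and (R²+z²)^(3/2) = 1.46×10⁻² m³.
B = (4π×10⁻⁷ × 9.16 × 0.03803) / (2 × 1.46×10⁻²) = 1.50×10⁻⁵ T.

B ≈ 15.0 μT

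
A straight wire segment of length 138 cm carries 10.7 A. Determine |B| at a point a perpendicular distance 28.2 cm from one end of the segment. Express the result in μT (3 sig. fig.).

For a finite straight segment, B = (μ₀I/4πd)(sinθ₁ + sinθ₂), where θ₁, θ₂ are the angles from the perpendicular to each end.
The perpendicular foot is at one end, so the two end-offsets along the wire are 0 and L = 1.38 m.
sinθ₁ = 0/√(0²+0.282²) = 0.0000; sinθ₂ = 1.38/√(1.38²+0.282²) = 0.9798.
B = (4π×10⁻⁷ × 10.7) / (4π × 0.282) × (0.0000 + 0.9798) = 3.72×10⁻⁶ T.

B ≈ 3.72 μT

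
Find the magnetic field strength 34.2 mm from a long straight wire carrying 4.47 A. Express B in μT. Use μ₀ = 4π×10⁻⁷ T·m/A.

B ≈ 26.1 μT

For an infinitely long straight wire, B = μ₀I/(2πd).
B = (4π×10⁻⁷ × 4.47) / (2π × 0.0342) = 2.61×10⁻⁵ T.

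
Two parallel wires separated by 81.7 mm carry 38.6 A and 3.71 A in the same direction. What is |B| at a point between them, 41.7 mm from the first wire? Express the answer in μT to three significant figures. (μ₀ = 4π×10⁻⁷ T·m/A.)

B ≈ 167 μT

Each long wire gives B = μ₀I/(2πd). Distances are d₁ = 0.0417 m and d₂ = 0.04 m.
B₁ = 1.85×10⁻⁴ T, B₂ = 1.85×10⁻⁵ T.
Between parallel currents the two contributions point in opposite directions, so they subtract. B = |B₁ − B₂| = |1.85×10⁻⁴ − 1.85×10⁻⁵| = 1.67×10⁻⁴ T.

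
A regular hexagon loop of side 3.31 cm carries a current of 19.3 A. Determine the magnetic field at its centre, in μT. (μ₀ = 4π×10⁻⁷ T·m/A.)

Each side is a finite straight segment at perpendicular distance d = a/(2 tan(π/6)) = 0.02867 m from the centre, with end-angles ±π/6.
One side contributes B₁ = (μ₀I/4πd)·2 sin(π/6) = 6.73×10⁻⁵ T.
All 6 sides add in the same direction: B = 6 × 6.73×10⁻⁵ = 4.04×10⁻⁴ T.

B ≈ 404 μT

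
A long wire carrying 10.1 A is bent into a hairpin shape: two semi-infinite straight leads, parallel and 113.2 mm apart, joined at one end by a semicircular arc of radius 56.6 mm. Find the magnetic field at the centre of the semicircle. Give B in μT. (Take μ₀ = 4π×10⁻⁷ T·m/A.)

The semicircular arc contributes B_arc = μ₀I·π/(4πR) = μ₀I/(4R) = 5.61×10⁻⁵ T.
Each semi-infinite lead is at perpendicular distance R = 0.0566 m from the centre, with the perpendicular foot at its near end, so it contributes μ₀I/(4πR); both point the same way, together 3.57×10⁻⁵ T.
Arc and leads all point the same direction: B = 5.61×10⁻⁵ + 3.57×10⁻⁵ = 9.17×10⁻⁵ T.

B ≈ 91.7 μT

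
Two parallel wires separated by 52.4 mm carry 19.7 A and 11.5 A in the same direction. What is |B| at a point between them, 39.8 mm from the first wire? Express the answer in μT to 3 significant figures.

B ≈ 83.5 μT

Each long wire gives B = μ₀I/(2πd). Distances are d₁ = 0.0398 m and d₂ = 0.0126 m.
B₁ = 9.90×10⁻⁵ T, B₂ = 1.83×10⁻⁴ T.
Between parallel currents the two contributions point in opposite directions, so they subtract. B = |B₁ − B₂| = |9.90×10⁻⁵ − 1.83×10⁻⁴| = 8.35×10⁻⁵ T.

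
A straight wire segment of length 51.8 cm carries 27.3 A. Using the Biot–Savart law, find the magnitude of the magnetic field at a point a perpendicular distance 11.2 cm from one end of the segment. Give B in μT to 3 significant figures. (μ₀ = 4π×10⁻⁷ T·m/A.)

For a finite straight segment, B = (μ₀I/4πd)(sinθ₁ + sinθ₂), where θ₁, θ₂ are the angles from the perpendicular to each end.
The perpendicular foot is at one end, so the two end-offsets along the wire are 0 and L = 0.518 m.
sinθ₁ = 0/√(0²+0.112²) = 0.0000; sinθ₂ = 0.518/√(0.518²+0.112²) = 0.9774.
B = (4π×10⁻⁷ × 27.3) / (4π × 0.112) × (0.0000 + 0.9774) = 2.38×10⁻⁵ T.

B ≈ 23.8 μT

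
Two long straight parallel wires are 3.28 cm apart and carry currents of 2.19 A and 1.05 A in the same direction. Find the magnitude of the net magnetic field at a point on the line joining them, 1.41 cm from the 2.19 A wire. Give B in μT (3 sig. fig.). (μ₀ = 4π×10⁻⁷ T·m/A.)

Each long wire gives B = μ₀I/(2πd). Distances are d₁ = 0.0141 m and d₂ = 0.0187 m.
B₁ = 3.11×10⁻⁵ T, B₂ = 1.12×10⁻⁵ T.
Between parallel currents the two contributions point in opposite directions, so they subtract. B = |B₁ − B₂| = |3.11×10⁻⁵ − 1.12×10⁻⁵| = 1.98×10⁻⁵ T.

B ≈ 19.8 μT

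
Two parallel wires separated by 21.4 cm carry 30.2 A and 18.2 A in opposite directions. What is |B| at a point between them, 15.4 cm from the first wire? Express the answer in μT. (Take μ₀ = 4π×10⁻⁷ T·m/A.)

Each long wire gives B = μ₀I/(2πd). Distances are d₁ = 0.154 m and d₂ = 0.06 m.
B₁ = 3.92×10⁻⁵ T, B₂ = 6.07×10⁻⁵ T.
Between antiparallel currents both contributions point the same way, so they add. B = B₁ + B₂ = 3.92×10⁻⁵ + 6.07×10⁻⁵ = 9.99×10⁻⁵ T.

B ≈ 99.9 μT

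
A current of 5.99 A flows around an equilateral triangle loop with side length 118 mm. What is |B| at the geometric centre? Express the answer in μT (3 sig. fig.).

B ≈ 91.4 μT

Each side is a finite straight segment at perpendicular distance d = a/(2 tan(π/3)) = 0.03406 m from the centre, with end-angles ±π/3.
One side contributes B₁ = (μ₀I/4πd)·2 sin(π/3) = 3.05×10⁻⁵ T.
All 3 sides add in the same direction: B = 3 × 3.05×10⁻⁵ = 9.14×10⁻⁵ T.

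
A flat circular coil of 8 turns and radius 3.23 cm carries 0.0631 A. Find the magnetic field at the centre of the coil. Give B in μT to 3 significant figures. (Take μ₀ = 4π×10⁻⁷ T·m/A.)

B ≈ 9.82 μT

For an N-turn flat coil, B = Nμ₀I/(2R) with R = 0.0323 m.
B = 8 × 1.23×10⁻⁶ T = 9.82×10⁻⁶ T.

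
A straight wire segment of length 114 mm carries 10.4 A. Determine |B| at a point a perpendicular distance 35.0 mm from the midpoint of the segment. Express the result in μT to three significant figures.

B ≈ 50.6 μT

For a finite straight segment, B = (μ₀I/4πd)(sinθ₁ + sinθ₂), where θ₁, θ₂ are the angles from the perpendicular to each end.
The perpendicular from the point meets the wire at its midpoint, so each end is L/2 = 0.057 m away along the wire.
sinθ₁ = 0.057/√(0.057²+0.035²) = 0.8522; sinθ₂ = 0.057/√(0.057²+0.035²) = 0.8522.
B = (4π×10⁻⁷ × 10.4) / (4π × 0.035) × (0.8522 + 0.8522) = 5.06×10⁻⁵ T.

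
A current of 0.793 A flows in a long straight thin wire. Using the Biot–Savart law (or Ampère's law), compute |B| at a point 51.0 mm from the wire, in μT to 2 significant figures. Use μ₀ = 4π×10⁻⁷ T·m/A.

For an infinitely long straight wire, B = μ₀I/(2πd).
B = (4π×10⁻⁷ × 0.793) / (2π × 0.051) = 3.11×10⁻⁶ T.

B ≈ 3.1 μT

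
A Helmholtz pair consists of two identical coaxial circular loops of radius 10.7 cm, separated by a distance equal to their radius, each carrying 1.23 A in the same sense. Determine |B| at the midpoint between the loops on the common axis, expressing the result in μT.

Each loop contributes B = μ₀IR²/[2(R²+z²)^(3/2)] on the axis, with z measured from that loop.
Loop 1 (z = 0.0535 m): B₁ = 5.17×10⁻⁶ T. Loop 2 (z = 0.0535 m): B₂ = 5.17×10⁻⁶ T.
The fields add: B = B₁ + B₂ = 1.03×10⁻⁵ T.

B ≈ 10.3 μT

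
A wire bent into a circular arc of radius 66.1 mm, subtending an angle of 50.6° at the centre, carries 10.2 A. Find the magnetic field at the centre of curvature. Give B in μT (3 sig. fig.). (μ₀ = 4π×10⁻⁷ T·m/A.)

B ≈ 13.6 μT

The Biot–Savart field of a circular arc at its centre is B = μ₀Iφ/(4πR), with φ = 0.8831 rad.
B = (4π×10⁻⁷ × 10.2 × 0.8831) / (4π × 0.0661) = 1.36×10⁻⁵ T.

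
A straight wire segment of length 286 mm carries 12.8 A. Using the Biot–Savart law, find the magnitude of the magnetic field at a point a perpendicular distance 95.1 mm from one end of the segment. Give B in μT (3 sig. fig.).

B ≈ 12.8 μT

For a finite straight segment, B = (μ₀I/4πd)(sinθ₁ + sinθ₂), where θ₁, θ₂ are the angles from the perpendicular to each end.
The perpendicular foot is at one end, so the two end-offsets along the wire are 0 and L = 0.286 m.
sinθ₁ = 0/√(0²+0.0951²) = 0.0000; sinθ₂ = 0.286/√(0.286²+0.0951²) = 0.9489.
B = (4π×10⁻⁷ × 12.8) / (4π × 0.0951) × (0.0000 + 0.9489) = 1.28×10⁻⁵ T.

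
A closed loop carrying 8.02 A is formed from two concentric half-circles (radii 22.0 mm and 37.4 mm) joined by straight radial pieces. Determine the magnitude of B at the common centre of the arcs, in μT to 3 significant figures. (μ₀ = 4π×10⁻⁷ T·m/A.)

The radial connectors point toward the centre, so dl × r̂ = 0 and they contribute nothing.
Each semicircle gives μ₀I/(4R): inner arc 1.15×10⁻⁴ T, outer arc 6.74×10⁻⁵ T.
The two arcs carry current in opposite angular senses, so their fields oppose: B = |1.15×10⁻⁴ − 6.74×10⁻⁵| = 4.72×10⁻⁵ T.

B ≈ 47.2 μT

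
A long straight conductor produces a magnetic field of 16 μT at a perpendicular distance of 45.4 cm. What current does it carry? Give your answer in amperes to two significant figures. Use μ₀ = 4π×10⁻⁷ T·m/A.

I ≈ 36 A

For a long straight wire B = μ₀I/(2πd), so I = 2πdB/μ₀.
I = 2π × 0.454 × 1.60×10⁻⁵ / (4π×10⁻⁷) = 36.3 A.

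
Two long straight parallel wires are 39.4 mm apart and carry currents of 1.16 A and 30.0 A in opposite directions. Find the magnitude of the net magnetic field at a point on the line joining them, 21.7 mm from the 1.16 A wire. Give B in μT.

B ≈ 350 μT

Each long wire gives B = μ₀I/(2πd). Distances are d₁ = 0.0217 m and d₂ = 0.0177 m.
B₁ = 1.07×10⁻⁵ T, B₂ = 3.39×10⁻⁴ T.
Between antiparallel currents both contributions point the same way, so they add. B = B₁ + B₂ = 1.07×10⁻⁵ + 3.39×10⁻⁴ = 3.50×10⁻⁴ T.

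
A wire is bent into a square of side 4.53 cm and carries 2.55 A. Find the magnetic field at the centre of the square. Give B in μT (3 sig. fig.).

B ≈ 63.7 μT

Each side is a finite straight segment at perpendicular distance d = a/(2 tan(π/4)) = 0.02265 m from the centre, with end-angles ±π/4.
One side contributes B₁ = (μ₀I/4πd)·2 sin(π/4) = 1.59×10⁻⁵ T.
All 4 sides add in the same direction: B = 4 × 1.59×10⁻⁵ = 6.37×10⁻⁵ T.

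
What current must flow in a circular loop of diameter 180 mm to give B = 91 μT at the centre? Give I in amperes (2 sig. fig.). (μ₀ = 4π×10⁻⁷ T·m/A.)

At the centre of a circular loop B = μ₀I/(2R), so I = 2RB/μ₀.
With R = 0.09 m, I = 2 × 0.09 × 9.10×10⁻⁵ / (4π×10⁻⁷) = 13.0 A.

I ≈ 13 A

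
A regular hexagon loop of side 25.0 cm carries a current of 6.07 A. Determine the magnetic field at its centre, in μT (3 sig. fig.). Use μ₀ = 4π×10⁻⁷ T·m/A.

B ≈ 16.8 μT

Each side is a finite straight segment at perpendicular distance d = a/(2 tan(π/6)) = 0.2165 m from the centre, with end-angles ±π/6.
One side contributes B₁ = (μ₀I/4πd)·2 sin(π/6) = 2.80×10⁻⁶ T.
All 6 sides add in the same direction: B = 6 × 2.80×10⁻⁶ = 1.68×10⁻⁵ T.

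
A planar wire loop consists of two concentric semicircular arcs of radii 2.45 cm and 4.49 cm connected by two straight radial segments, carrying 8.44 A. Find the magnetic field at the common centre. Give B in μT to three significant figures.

B ≈ 49.2 μT

The radial connectors point toward the centre, so dl × r̂ = 0 and they contribute nothing.
Each semicircle gives μ₀I/(4R): inner arc 1.08×10⁻⁴ T, outer arc 5.91×10⁻⁵ T.
The two arcs carry current in opposite angular senses, so their fields oppose: B = |1.08×10⁻⁴ − 5.91×10⁻⁵| = 4.92×10⁻⁵ T.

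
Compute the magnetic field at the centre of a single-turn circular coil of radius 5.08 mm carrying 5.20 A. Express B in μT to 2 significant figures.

B ≈ 640 μT

At the centre of a circular loop the Biot–Savart law gives B = μ₀I/(2R).
B = (4π×10⁻⁷ × 5.20) / (2 × 0.00508) = 6.43×10⁻⁴ T.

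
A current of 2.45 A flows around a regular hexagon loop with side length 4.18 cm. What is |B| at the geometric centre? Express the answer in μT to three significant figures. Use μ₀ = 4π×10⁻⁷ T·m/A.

Each side is a finite straight segment at perpendicular distance d = a/(2 tan(π/6)) = 0.0362 m from the centre, with end-angles ±π/6.
One side contributes B₁ = (μ₀I/4πd)·2 sin(π/6) = 6.77×10⁻⁶ T.
All 6 sides add in the same direction: B = 6 × 6.77×10⁻⁶ = 4.06×10⁻⁵ T.

B ≈ 40.6 μT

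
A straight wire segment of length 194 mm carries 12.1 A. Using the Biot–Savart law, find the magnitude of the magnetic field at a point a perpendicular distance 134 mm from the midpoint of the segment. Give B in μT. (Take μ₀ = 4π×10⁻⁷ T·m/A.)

For a finite straight segment, B = (μ₀I/4πd)(sinθ₁ + sinθ₂), where θ₁, θ₂ are the angles from the perpendicular to each end.
The perpendicular from the point meets the wire at its midpoint, so each end is L/2 = 0.097 m away along the wire.
sinθ₁ = 0.097/√(0.097²+0.134²) = 0.5864; sinθ₂ = 0.097/√(0.097²+0.134²) = 0.5864.
B = (4π×10⁻⁷ × 12.1) / (4π × 0.134) × (0.5864 + 0.5864) = 1.06×10⁻⁵ T.

B ≈ 10.6 μT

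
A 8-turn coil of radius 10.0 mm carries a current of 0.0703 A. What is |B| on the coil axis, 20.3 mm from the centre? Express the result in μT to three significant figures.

For an N-turn flat coil, B = Nμ₀IR²/[2(R²+z²)^(3/2)] with R = 0.01 m, z = 0.0203 m.
B = 8 × 3.81×10⁻⁷ T = 3.05×10⁻⁶ T.

B ≈ 3.05 μT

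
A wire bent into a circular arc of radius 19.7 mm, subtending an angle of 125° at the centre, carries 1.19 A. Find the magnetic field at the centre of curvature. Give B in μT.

The Biot–Savart field of a circular arc at its centre is B = μ₀Iφ/(4πR), with φ = 2.182 rad.
B = (4π×10⁻⁷ × 1.19 × 2.182) / (4π × 0.0197) = 1.32×10⁻⁵ T.

B ≈ 13.2 μT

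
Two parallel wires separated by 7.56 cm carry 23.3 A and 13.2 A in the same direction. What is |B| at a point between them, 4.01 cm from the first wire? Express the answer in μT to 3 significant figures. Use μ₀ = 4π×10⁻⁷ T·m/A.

Each long wire gives B = μ₀I/(2πd). Distances are d₁ = 0.0401 m and d₂ = 0.0355 m.
B₁ = 1.16×10⁻⁴ T, B₂ = 7.44×10⁻⁵ T.
Between parallel currents the two contributions point in opposite directions, so they subtract. B = |B₁ − B₂| = |1.16×10⁻⁴ − 7.44×10⁻⁵| = 4.18×10⁻⁵ T.

B ≈ 41.8 μT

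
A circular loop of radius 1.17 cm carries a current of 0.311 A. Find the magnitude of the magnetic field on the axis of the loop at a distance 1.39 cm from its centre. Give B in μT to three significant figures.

B ≈ 4.46 μT

On the axis of a circular loop, B = μ₀IR² / [2(R²+z²)^(3/2)].
R² + z² = (0.0117)² + (0.0139)² = 0.0003301 m², and (R²+z²)^(3/2) = 6.00×10⁻⁶ m³.
B = (4π×10⁻⁷ × 0.311 × 0.0001369) / (2 × 6.00×10⁻⁶) = 4.46×10⁻⁶ T.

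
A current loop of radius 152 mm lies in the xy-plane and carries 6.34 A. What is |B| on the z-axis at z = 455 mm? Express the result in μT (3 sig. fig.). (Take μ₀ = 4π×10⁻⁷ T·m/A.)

B ≈ 0.834 μT

On the axis of a circular loop, B = μ₀IR² / [2(R²+z²)^(3/2)].
R² + z² = (0.152)² + (0.455)² = 0.2301 m², and (R²+z²)^(3/2) = 0.110 m³.
B = (4π×10⁻⁷ × 6.34 × 0.0231) / (2 × 0.110) = 8.34×10⁻⁷ T.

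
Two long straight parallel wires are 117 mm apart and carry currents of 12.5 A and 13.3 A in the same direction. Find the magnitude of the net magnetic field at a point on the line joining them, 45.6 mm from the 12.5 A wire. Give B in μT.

Each long wire gives B = μ₀I/(2πd). Distances are d₁ = 0.0456 m and d₂ = 0.0714 m.
B₁ = 5.48×10⁻⁵ T, B₂ = 3.73×10⁻⁵ T.
Between parallel currents the two contributions point in opposite directions, so they subtract. B = |B₁ − B₂| = |5.48×10⁻⁵ − 3.73×10⁻⁵| = 1.76×10⁻⁵ T.

B ≈ 17.6 μT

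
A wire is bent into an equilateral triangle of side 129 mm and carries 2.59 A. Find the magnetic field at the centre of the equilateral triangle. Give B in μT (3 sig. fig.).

B ≈ 36.1 μT

Each side is a finite straight segment at perpendicular distance d = a/(2 tan(π/3)) = 0.03724 m from the centre, with end-angles ±π/3.
One side contributes B₁ = (μ₀I/4πd)·2 sin(π/3) = 1.20×10⁻⁵ T.
All 3 sides add in the same direction: B = 3 × 1.20×10⁻⁵ = 3.61×10⁻⁵ T.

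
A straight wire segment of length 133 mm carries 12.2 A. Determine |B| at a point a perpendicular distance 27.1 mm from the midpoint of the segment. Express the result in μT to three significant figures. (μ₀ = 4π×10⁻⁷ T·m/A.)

B ≈ 83.4 μT

For a finite straight segment, B = (μ₀I/4πd)(sinθ₁ + sinθ₂), where θ₁, θ₂ are the angles from the perpendicular to each end.
The perpendicular from the point meets the wire at its midpoint, so each end is L/2 = 0.0665 m away along the wire.
sinθ₁ = 0.0665/√(0.0665²+0.0271²) = 0.9261; sinθ₂ = 0.0665/√(0.0665²+0.0271²) = 0.9261.
B = (4π×10⁻⁷ × 12.2) / (4π × 0.0271) × (0.9261 + 0.9261) = 8.34×10⁻⁵ T.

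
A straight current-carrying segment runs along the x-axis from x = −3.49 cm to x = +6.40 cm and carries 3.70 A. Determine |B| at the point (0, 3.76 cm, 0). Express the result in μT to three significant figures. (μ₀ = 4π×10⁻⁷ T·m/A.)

B ≈ 15.2 μT

For a finite straight segment, B = (μ₀I/4πd)(sinθ₁ + sinθ₂), where θ₁, θ₂ are the angles from the perpendicular to each end.
The perpendicular distance is d = 0.0376 m; the end-offsets along the wire are a = 0.0349 m and b = 0.064 m.
sinθ₁ = 0.0349/√(0.0349²+0.0376²) = 0.6803; sinθ₂ = 0.064/√(0.064²+0.0376²) = 0.8622.
B = (4π×10⁻⁷ × 3.70) / (4π × 0.0376) × (0.6803 + 0.8622) = 1.52×10⁻⁵ T.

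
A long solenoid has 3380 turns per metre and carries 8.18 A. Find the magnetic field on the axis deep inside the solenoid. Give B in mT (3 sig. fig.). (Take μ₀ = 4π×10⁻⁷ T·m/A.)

B ≈ 34.7 mT

Inside a long solenoid, B = μ₀nI with n = 3380 turns/m.
B = 4π×10⁻⁷ × 3380 × 8.18 = 3.47×10⁻² T.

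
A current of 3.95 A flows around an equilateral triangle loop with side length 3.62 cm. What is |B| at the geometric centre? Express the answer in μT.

Each side is a finite straight segment at perpendicular distance d = a/(2 tan(π/3)) = 0.01045 m from the centre, with end-angles ±π/3.
One side contributes B₁ = (μ₀I/4πd)·2 sin(π/3) = 6.55×10⁻⁵ T.
All 3 sides add in the same direction: B = 3 × 6.55×10⁻⁵ = 1.96×10⁻⁴ T.

B ≈ 196 μT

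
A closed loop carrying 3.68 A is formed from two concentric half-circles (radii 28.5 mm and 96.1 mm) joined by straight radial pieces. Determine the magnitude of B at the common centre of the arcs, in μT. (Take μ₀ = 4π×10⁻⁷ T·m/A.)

B ≈ 28.5 μT

The radial connectors point toward the centre, so dl × r̂ = 0 and they contribute nothing.
Each semicircle gives μ₀I/(4R): inner arc 4.06×10⁻⁵ T, outer arc 1.20×10⁻⁵ T.
The two arcs carry current in opposite angular senses, so their fields oppose: B = |4.06×10⁻⁵ − 1.20×10⁻⁵| = 2.85×10⁻⁵ T.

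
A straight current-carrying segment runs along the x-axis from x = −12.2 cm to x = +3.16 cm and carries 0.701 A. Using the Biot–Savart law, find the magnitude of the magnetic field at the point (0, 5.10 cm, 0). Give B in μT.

B ≈ 1.99 μT

For a finite straight segment, B = (μ₀I/4πd)(sinθ₁ + sinθ₂), where θ₁, θ₂ are the angles from the perpendicular to each end.
The perpendicular distance is d = 0.051 m; the end-offsets along the wire are a = 0.122 m and b = 0.0316 m.
sinθ₁ = 0.122/√(0.122²+0.051²) = 0.9226; sinθ₂ = 0.0316/√(0.0316²+0.051²) = 0.5267.
B = (4π×10⁻⁷ × 0.701) / (4π × 0.051) × (0.9226 + 0.5267) = 1.99×10⁻⁶ T.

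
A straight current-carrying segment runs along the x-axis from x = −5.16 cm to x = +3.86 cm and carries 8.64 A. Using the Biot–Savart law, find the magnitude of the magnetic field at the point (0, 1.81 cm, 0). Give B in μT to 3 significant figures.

B ≈ 88.3 μT

For a finite straight segment, B = (μ₀I/4πd)(sinθ₁ + sinθ₂), where θ₁, θ₂ are the angles from the perpendicular to each end.
The perpendicular distance is d = 0.0181 m; the end-offsets along the wire are a = 0.0516 m and b = 0.0386 m.
sinθ₁ = 0.0516/√(0.0516²+0.0181²) = 0.9436; sinθ₂ = 0.0386/√(0.0386²+0.0181²) = 0.9054.
B = (4π×10⁻⁷ × 8.64) / (4π × 0.0181) × (0.9436 + 0.9054) = 8.83×10⁻⁵ T.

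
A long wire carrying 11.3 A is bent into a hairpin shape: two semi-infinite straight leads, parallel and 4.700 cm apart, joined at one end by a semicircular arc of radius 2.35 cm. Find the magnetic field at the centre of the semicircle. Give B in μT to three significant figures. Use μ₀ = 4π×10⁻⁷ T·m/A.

The semicircular arc contributes B_arc = μ₀I·π/(4πR) = μ₀I/(4R) = 1.51×10⁻⁴ T.
Each semi-infinite lead is at perpendicular distance R = 0.0235 m from the centre, with the perpendicular foot at its near end, so it contributes μ₀I/(4πR); both point the same way, together 9.62×10⁻⁵ T.
Arc and leads all point the same direction: B = 1.51×10⁻⁴ + 9.62×10⁻⁵ = 2.47×10⁻⁴ T.

B ≈ 247 μT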